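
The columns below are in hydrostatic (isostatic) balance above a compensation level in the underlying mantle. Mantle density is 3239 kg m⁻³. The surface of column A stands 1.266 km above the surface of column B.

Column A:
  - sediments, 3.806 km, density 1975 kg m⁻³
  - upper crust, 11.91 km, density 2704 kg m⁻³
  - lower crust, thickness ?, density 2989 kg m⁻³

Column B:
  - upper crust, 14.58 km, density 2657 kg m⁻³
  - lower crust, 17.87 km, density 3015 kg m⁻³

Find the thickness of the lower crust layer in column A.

Take the compensation level at the base of the deeper column (depth z_c below the surface of column A) and equate Σ ρ_i t_i down to z_c; mantle fills any gap and the z_c terms cancel.
Column A: 3.806×1975 + 11.91×2704 + x×2989 + (z_c − 15.716 − x)×3239
Column B: 1.266×0 + 14.58×2657 + 17.87×3015 + (z_c − 1.266 − 32.45)×3239
The z_c×3239 term appears on both sides and cancels. Collect the known terms of each column as K = Σ(ρt)_known − 3239 × (depth of known layers): K_A = 39721.49 − 3239×15.716 = −11182.634; K_B = 92617.11 − 3239×(1.266 + 32.45) = −16589.014.
Balance: K_A − x×(3239 − 2989) = K_B, so x = (K_A − K_B)/(3239 − 2989) = 5406.38/250 = 21.6 km.

21.6 km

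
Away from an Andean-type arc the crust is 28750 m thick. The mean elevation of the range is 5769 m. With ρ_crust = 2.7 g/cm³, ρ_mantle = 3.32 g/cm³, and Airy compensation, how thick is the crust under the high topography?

59600 m

Root depth r = h ρ_c / (ρ_m − ρ_c) = 5769 m × 2.7 / 0.62 = 25120 m.
Total thickness = T + h + r = 28750 m + 5769 m + 25120 m = 59600 m.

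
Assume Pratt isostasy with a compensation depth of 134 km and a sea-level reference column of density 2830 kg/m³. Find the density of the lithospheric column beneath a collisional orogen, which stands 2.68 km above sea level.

Pratt balance: ρ_ref D = ρ (D + h).
ρ = ρ_ref D/(D + h) = 2830 × 134 km/(134 km + 2.68 km) = 2770 kg/m³.

2770 kg/m³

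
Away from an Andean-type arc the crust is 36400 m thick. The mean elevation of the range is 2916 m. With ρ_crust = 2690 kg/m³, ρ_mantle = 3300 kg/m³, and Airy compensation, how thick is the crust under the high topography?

Root depth r = h ρ_c / (ρ_m − ρ_c) = 2916 m × 2690 / 610 = 12860 m.
Total thickness = T + h + r = 36400 m + 2916 m + 12860 m = 52200 m.

52200 m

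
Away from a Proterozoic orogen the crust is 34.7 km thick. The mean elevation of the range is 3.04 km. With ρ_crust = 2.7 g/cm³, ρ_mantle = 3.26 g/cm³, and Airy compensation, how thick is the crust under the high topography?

52.4 km

Root depth r = h ρ_c / (ρ_m − ρ_c) = 3.04 km × 2.7 / 0.56 = 14.66 km.
Total thickness = T + h + r = 34.7 km + 3.04 km + 14.66 km = 52.4 km.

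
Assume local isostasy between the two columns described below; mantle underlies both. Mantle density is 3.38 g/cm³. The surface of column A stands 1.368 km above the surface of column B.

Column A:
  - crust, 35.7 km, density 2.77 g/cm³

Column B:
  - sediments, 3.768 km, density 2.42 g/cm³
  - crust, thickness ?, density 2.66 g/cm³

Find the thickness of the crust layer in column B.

18.8 km

Take the compensation level at the base of the deeper column (depth z_c below the surface of column A) and equate Σ ρ_i t_i down to z_c; mantle fills any gap and the z_c terms cancel.
Column A: 35.7×2.77 + (z_c − 35.7)×3.38
Column B: 1.368×0 + 3.768×2.42 + x×2.66 + (z_c − 1.368 − 3.768 − x)×3.38
The z_c×3.38 term appears on both sides and cancels. Collect the known terms of each column as K = Σ(ρt)_known − 3.38 × (depth of known layers): K_A = 98.889 − 3.38×35.7 = −21.777; K_B = 9.11856 − 3.38×(1.368 + 3.768) = −8.24112.
Balance: K_A = K_B − x×(3.38 − 2.66), so x = (K_B − K_A)/(3.38 − 2.66) = 13.5359/0.72 = 18.8 km.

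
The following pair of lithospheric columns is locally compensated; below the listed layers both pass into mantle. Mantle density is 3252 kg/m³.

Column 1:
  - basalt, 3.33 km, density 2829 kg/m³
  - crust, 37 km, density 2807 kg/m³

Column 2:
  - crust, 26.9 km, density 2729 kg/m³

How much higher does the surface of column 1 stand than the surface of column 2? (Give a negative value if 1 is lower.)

For any compensation level in the mantle, the mantle terms cancel and isostasy reduces to e = (Σt_1 − Σt_2) − (Σ(ρt)_1 − Σ(ρt)_2) / ρ_m.
Σt_1 = 40.33 km; Σt_2 = 26.9 km; Σ(ρt)_1 = 113279.57; Σ(ρt)_2 = 73410.1 (in km·kg/m³).
e = (40.33 − 26.9) − (113279.57 − 73410.1) / 3252 = 1.17 km.

1.17 km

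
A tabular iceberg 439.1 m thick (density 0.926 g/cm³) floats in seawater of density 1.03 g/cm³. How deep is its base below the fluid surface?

395 m

Draft d = t ρ_obj/ρ_fluid = 439.1 m × 0.926/1.03 = 395 m.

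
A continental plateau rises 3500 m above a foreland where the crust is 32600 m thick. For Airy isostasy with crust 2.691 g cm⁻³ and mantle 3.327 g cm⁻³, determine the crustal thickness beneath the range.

Root depth r = h ρ_c / (ρ_m − ρ_c) = 3500 m × 2.691 / 0.636 = 14810 m.
Total thickness = T + h + r = 32600 m + 3500 m + 14810 m = 50900 m.

50900 m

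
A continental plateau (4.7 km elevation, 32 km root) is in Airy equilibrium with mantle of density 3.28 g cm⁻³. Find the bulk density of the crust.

2.86 g cm⁻³

ρ_c h = (ρ_m − ρ_c) r → ρ_c (h + r) = ρ_m r → ρ_c = ρ_m r / (h + r).
ρ_c = 3.28 × 32 km / (4.7 km + 32 km) = 2.86 g cm⁻³.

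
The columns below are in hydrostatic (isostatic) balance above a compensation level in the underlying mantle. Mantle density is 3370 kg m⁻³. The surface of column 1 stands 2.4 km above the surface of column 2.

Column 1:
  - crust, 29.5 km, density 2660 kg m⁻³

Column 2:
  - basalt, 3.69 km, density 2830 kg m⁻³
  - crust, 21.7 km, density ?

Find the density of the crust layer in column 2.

Take the compensation level at the base of the deeper column (depth z_c below the surface of column 1) and equate Σ ρ_i t_i down to z_c; mantle fills any gap and the z_c terms cancel.
Column 1: 29.5×2660 + (z_c − 29.5)×3370
Column 2: 2.4×0 + 3.69×2830 + 21.7×ρ + (z_c − 2.4 − 25.39)×3370
The z_c×3370 term appears on both sides and cancels. Collect the known terms of each column as K = Σ(ρt)_known − 3370 × (depth of known layers): K_1 = 78470 − 3370×29.5 = −20945; K_2 = 10442.7 − 3370×(2.4 + 25.39) = −83209.6.
Balance: K_1 = K_2 + 21.7×ρ, so ρ = (K_1 − K_2)/21.7 = 62264.6/21.7 = 2870 kg m⁻³.

2870 kg m⁻³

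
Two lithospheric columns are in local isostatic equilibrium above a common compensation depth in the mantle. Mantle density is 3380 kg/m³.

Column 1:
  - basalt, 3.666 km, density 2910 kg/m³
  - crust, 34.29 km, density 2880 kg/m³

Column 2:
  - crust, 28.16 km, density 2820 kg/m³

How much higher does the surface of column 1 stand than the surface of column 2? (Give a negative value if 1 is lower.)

0.917 km

For any compensation level in the mantle, the mantle terms cancel and isostasy reduces to e = (Σt_1 − Σt_2) − (Σ(ρt)_1 − Σ(ρt)_2) / ρ_m.
Σt_1 = 37.956 km; Σt_2 = 28.16 km; Σ(ρt)_1 = 109423.26; Σ(ρt)_2 = 79411.2 (in km·kg/m³).
e = (37.956 − 28.16) − (109423.26 − 79411.2) / 3380 = 0.917 km.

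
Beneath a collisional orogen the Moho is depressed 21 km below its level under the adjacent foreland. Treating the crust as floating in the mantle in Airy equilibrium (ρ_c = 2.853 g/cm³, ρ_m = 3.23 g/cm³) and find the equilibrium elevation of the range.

For local isostatic compensation: ρ_c h = (ρ_m − ρ_c) r.
h = r (ρ_m − ρ_c) / ρ_c = 21 km × (3.23 − 2.853) / 2.853 = 2.77 km.

2.77 km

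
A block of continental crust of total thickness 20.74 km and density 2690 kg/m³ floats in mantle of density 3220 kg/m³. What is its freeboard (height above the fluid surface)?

Floating equilibrium: submerged depth d = t ρ_obj/ρ_fluid = 20.74 km × 2690/3220 = 17.33 km.
Freeboard = t − d = 20.74 km − 17.33 km = 3.41 km.

3.41 km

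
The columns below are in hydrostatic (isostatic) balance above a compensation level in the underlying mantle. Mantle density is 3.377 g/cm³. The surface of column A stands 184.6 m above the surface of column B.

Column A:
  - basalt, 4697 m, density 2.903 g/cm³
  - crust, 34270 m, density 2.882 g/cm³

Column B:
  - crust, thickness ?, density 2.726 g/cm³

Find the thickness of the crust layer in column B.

Take the compensation level at the base of the deeper column (depth z_c below the surface of column A) and equate Σ ρ_i t_i down to z_c; mantle fills any gap and the z_c terms cancel.
Column A: 4697×2.903 + 34270×2.882 + (z_c − 38967)×3.377
Column B: 184.6×0 + x×2.726 + (z_c − 184.6 − 0 − x)×3.377
The z_c×3.377 term appears on both sides and cancels. Collect the known terms of each column as K = Σ(ρt)_known − 3.377 × (depth of known layers): K_A = 112401.531 − 3.377×38967 = −19190.028; K_B = 0 − 3.377×(184.6 + 0) = −623.3942.
Balance: K_A = K_B − x×(3.377 − 2.726), so x = (K_B − K_A)/(3.377 − 2.726) = 18566.6/0.651 = 28500 m.

28500 m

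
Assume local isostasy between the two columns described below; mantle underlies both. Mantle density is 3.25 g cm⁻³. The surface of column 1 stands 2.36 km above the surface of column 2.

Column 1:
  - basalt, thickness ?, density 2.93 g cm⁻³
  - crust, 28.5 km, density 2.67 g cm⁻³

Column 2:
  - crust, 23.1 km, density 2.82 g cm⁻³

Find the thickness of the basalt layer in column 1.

Take the compensation level at the base of the deeper column (depth z_c below the surface of column 1) and equate Σ ρ_i t_i down to z_c; mantle fills any gap and the z_c terms cancel.
Column 1: x×2.93 + 28.5×2.67 + (z_c − 28.5 − x)×3.25
Column 2: 2.36×0 + 23.1×2.82 + (z_c − 2.36 − 23.1)×3.25
The z_c×3.25 term appears on both sides and cancels. Collect the known terms of each column as K = Σ(ρt)_known − 3.25 × (depth of known layers): K_1 = 76.095 − 3.25×28.5 = −16.53; K_2 = 65.142 − 3.25×(2.36 + 23.1) = −17.603.
Balance: K_1 − x×(3.25 − 2.93) = K_2, so x = (K_1 − K_2)/(3.25 − 2.93) = 1.073/0.32 = 3.35 km.

3.35 km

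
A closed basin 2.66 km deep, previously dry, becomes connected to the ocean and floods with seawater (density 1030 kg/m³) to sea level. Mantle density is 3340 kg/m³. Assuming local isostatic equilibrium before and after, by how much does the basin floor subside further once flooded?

After flooding the water column is d + s deep. Its weight must equal the weight of mantle displaced by the extra subsidence s: (d + s) ρ_w = s ρ_m.
s = d ρ_w / (ρ_m − ρ_w) = 2.66 km × 1030/(3340 − 1030) = 1.19 km.

1.19 km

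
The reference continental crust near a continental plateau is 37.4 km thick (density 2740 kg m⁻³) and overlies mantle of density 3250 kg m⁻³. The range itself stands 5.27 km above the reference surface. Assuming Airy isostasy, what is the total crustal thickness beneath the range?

Root depth r = h ρ_c / (ρ_m − ρ_c) = 5.27 km × 2740 / 510 = 28.31 km.
Total thickness = T + h + r = 37.4 km + 5.27 km + 28.31 km = 71 km.

71 km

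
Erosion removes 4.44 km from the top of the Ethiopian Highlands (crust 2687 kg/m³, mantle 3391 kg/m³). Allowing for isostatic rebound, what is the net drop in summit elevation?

Rebound u = e ρ_c/ρ_m = 4.44 km × 2687/3391 = 3.518 km.
Net surface drop = e − u = 4.44 km − 3.518 km = e (ρ_m − ρ_c)/ρ_m = 0.922 km.

0.922 km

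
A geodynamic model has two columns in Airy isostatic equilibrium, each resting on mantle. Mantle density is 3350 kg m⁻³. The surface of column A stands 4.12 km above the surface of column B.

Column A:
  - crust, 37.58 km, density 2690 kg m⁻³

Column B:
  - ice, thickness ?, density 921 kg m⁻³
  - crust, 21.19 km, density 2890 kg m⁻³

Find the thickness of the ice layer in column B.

Take the compensation level at the base of the deeper column (depth z_c below the surface of column A) and equate Σ ρ_i t_i down to z_c; mantle fills any gap and the z_c terms cancel.
Column A: 37.58×2690 + (z_c − 37.58)×3350
Column B: 4.12×0 + x×921 + 21.19×2890 + (z_c − 4.12 − 21.19 − x)×3350
The z_c×3350 term appears on both sides and cancels. Collect the known terms of each column as K = Σ(ρt)_known − 3350 × (depth of known layers): K_A = 101090.2 − 3350×37.58 = −24802.8; K_B = 61239.1 − 3350×(4.12 + 21.19) = −23549.4.
Balance: K_A = K_B − x×(3350 − 921), so x = (K_B − K_A)/(3350 − 921) = 1253.4/2429 = 0.516 km.

0.516 km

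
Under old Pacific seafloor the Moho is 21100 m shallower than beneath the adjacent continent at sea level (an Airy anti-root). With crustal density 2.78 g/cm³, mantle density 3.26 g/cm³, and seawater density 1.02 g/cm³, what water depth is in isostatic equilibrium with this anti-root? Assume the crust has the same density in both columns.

5750 m

Replacing a thickness d of crust by seawater at the top must be balanced by replacing crust with mantle at the base: d (ρ_c − ρ_w) = a (ρ_m − ρ_c).
d = a (ρ_m − ρ_c)/(ρ_c − ρ_w) = 21100 m × 0.48/1.76 = 5750 m.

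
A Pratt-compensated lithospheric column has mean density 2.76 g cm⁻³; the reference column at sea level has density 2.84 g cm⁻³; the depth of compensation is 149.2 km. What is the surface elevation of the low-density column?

4.32 km

ρ_ref D = ρ (D + h) → h = D (ρ_ref − ρ)/ρ.
h = 149.2 km × (2.84 − 2.76)/2.76 = 4.32 km.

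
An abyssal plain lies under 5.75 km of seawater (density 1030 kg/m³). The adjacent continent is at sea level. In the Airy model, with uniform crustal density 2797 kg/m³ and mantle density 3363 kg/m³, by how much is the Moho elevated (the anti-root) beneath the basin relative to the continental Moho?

Balancing pressure at the compensation depth: replacing crust with seawater at the top is compensated by replacing crust with mantle at the base: d (ρ_c − ρ_w) = a (ρ_m − ρ_c).
a = d (ρ_c − ρ_w)/(ρ_m − ρ_c) = 5.75 km × 1767/566 = 18 km.

18 km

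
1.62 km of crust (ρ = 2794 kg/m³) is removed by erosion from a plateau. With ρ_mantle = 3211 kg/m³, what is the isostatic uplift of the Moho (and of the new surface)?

1.41 km

Unloading: uplift u = e ρ_c/ρ_m = 1.62 km × 2794/3211 = 1.41 km.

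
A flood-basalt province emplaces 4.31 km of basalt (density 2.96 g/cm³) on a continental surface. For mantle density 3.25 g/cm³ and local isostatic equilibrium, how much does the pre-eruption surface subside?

Subaerial loading: s = t ρ_load / ρ_m.
s = 4.31 km × 2.96/3.25 = 3.93 km.

3.93 km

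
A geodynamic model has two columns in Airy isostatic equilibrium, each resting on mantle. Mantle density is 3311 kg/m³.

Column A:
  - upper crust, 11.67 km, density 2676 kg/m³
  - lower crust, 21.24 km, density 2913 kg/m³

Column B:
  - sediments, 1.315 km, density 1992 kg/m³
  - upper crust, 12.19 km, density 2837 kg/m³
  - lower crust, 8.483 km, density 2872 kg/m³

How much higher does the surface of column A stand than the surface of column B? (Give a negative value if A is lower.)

For any compensation level in the mantle, the mantle terms cancel and isostasy reduces to e = (Σt_A − Σt_B) − (Σ(ρt)_A − Σ(ρt)_B) / ρ_m.
Σt_A = 32.91 km; Σt_B = 21.988 km; Σ(ρt)_A = 93101.04; Σ(ρt)_B = 61565.686 (in km·kg/m³).
e = (32.91 − 21.988) − (93101.04 − 61565.686) / 3311 = 1.4 km.

1.4 km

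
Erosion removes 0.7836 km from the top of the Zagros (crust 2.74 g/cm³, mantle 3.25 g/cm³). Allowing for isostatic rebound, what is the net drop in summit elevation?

Rebound u = e ρ_c/ρ_m = 0.7836 km × 2.74/3.25 = 0.6606 km.
Net surface drop = e − u = 0.7836 km − 0.6606 km = e (ρ_m − ρ_c)/ρ_m = 0.123 km.

0.123 km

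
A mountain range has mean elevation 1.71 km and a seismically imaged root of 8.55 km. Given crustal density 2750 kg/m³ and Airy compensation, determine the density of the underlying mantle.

3300 kg/m³

Airy balance: ρ_c h = (ρ_m − ρ_c) r → ρ_m = ρ_c (1 + h/r).
ρ_m = 2750 × (1 + 1.71 km/8.55 km) = 3300 kg/m³.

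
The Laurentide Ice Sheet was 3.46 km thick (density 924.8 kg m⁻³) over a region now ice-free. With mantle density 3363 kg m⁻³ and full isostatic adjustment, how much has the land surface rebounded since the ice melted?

0.951 km

Removing the load lets mantle flow back in; uplift u satisfies ρ_ice t = ρ_m u.
u = t ρ_ice/ρ_m = 3.46 km × 924.8/3363 = 0.951 km.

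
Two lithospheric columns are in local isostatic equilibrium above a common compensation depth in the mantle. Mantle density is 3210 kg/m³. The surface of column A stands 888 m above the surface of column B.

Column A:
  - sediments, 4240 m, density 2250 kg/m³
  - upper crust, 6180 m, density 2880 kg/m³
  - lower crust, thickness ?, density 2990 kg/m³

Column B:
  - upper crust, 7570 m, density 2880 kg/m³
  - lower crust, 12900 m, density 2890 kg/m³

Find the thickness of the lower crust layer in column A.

15300 m

Take the compensation level at the base of the deeper column (depth z_c below the surface of column A) and equate Σ ρ_i t_i down to z_c; mantle fills any gap and the z_c terms cancel.
Column A: 4240×2250 + 6180×2880 + x×2990 + (z_c − 10420 − x)×3210
Column B: 888×0 + 7570×2880 + 12900×2890 + (z_c − 888 − 20470)×3210
The z_c×3210 term appears on both sides and cancels. Collect the known terms of each column as K = Σ(ρt)_known − 3210 × (depth of known layers): K_A = 27338400 − 3210×10420 = −6109800; K_B = 59082600 − 3210×(888 + 20470) = −9476580.
Balance: K_A − x×(3210 − 2990) = K_B, so x = (K_A − K_B)/(3210 − 2990) = 3366780/220 = 15300 m.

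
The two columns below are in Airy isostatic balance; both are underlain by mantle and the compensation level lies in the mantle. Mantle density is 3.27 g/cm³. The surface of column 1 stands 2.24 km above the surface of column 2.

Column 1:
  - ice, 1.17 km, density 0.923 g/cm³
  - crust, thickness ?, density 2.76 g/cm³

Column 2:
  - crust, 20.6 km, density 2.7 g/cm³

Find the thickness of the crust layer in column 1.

Take the compensation level at the base of the deeper column (depth z_c below the surface of column 1) and equate Σ ρ_i t_i down to z_c; mantle fills any gap and the z_c terms cancel.
Column 1: 1.17×0.923 + x×2.76 + (z_c − 1.17 − x)×3.27
Column 2: 2.24×0 + 20.6×2.7 + (z_c − 2.24 − 20.6)×3.27
The z_c×3.27 term appears on both sides and cancels. Collect the known terms of each column as K = Σ(ρt)_known − 3.27 × (depth of known layers): K_1 = 1.07991 − 3.27×1.17 = −2.74599; K_2 = 55.62 − 3.27×(2.24 + 20.6) = −19.0668.
Balance: K_1 − x×(3.27 − 2.76) = K_2, so x = (K_1 − K_2)/(3.27 − 2.76) = 16.3208/0.51 = 32 km.

32 km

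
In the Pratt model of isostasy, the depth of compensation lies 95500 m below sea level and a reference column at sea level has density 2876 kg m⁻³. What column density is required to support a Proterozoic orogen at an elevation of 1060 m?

Pratt balance: ρ_ref D = ρ (D + h).
ρ = ρ_ref D/(D + h) = 2876 × 95500 m/(95500 m + 1060 m) = 2840 kg m⁻³.

2840 kg m⁻³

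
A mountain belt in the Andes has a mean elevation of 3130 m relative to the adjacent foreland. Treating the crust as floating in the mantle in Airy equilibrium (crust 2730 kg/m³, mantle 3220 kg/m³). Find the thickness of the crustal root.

17400 m

Isostatic balance requires: the weight of the topography is balanced by the buoyancy of the root, ρ_c h = (ρ_m − ρ_c) r.
r = h · ρ_c / (ρ_m − ρ_c) = 3130 m × 2730 / (3220 − 2730) = 17400 m.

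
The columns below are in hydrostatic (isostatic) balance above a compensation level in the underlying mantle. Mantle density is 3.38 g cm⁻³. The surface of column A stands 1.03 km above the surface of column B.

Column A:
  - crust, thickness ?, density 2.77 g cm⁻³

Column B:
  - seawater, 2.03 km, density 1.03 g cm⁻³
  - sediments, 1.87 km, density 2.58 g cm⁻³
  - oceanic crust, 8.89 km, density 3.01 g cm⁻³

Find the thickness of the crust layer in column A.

Take the compensation level at the base of the deeper column (depth z_c below the surface of column A) and equate Σ ρ_i t_i down to z_c; mantle fills any gap and the z_c terms cancel.
Column A: x×2.77 + (z_c − 0 − x)×3.38
Column B: 1.03×0 + 2.03×1.03 + 1.87×2.58 + 8.89×3.01 + (z_c − 1.03 − 12.79)×3.38
The z_c×3.38 term appears on both sides and cancels. Collect the known terms of each column as K = Σ(ρt)_known − 3.38 × (depth of known layers): K_A = 0 − 3.38×0 = 0; K_B = 33.6744 − 3.38×(1.03 + 12.79) = −13.0372.
Balance: K_A − x×(3.38 − 2.77) = K_B, so x = (K_A − K_B)/(3.38 − 2.77) = 13.0372/0.61 = 21.4 km.

21.4 km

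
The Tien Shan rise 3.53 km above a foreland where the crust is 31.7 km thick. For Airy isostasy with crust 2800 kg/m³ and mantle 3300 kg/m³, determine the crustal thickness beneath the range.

55 km

Root depth r = h ρ_c / (ρ_m − ρ_c) = 3.53 km × 2800 / 500 = 19.77 km.
Total thickness = T + h + r = 31.7 km + 3.53 km + 19.77 km = 55 km.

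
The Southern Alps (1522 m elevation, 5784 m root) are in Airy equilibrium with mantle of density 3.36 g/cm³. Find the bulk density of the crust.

2.66 g/cm³

ρ_c h = (ρ_m − ρ_c) r → ρ_c (h + r) = ρ_m r → ρ_c = ρ_m r / (h + r).
ρ_c = 3.36 × 5784 m / (1522 m + 5784 m) = 2.66 g/cm³.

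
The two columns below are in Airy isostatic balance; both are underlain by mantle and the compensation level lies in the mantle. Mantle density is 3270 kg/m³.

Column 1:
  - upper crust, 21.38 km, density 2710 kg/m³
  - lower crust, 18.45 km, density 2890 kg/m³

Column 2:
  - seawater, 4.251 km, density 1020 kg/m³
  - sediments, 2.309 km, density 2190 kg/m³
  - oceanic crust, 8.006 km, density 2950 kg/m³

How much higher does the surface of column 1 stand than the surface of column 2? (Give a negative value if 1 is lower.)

For any compensation level in the mantle, the mantle terms cancel and isostasy reduces to e = (Σt_1 − Σt_2) − (Σ(ρt)_1 − Σ(ρt)_2) / ρ_m.
Σt_1 = 39.83 km; Σt_2 = 14.566 km; Σ(ρt)_1 = 111260.3; Σ(ρt)_2 = 33010.43 (in km·kg/m³).
e = (39.83 − 14.566) − (111260.3 − 33010.43) / 3270 = 1.33 km.

1.33 km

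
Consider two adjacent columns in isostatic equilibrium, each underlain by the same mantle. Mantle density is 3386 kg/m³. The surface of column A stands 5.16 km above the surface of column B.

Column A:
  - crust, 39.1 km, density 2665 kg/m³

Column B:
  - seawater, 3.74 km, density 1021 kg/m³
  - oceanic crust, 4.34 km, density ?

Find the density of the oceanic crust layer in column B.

Take the compensation level at the base of the deeper column (depth z_c below the surface of column A) and equate Σ ρ_i t_i down to z_c; mantle fills any gap and the z_c terms cancel.
Column A: 39.1×2665 + (z_c − 39.1)×3386
Column B: 5.16×0 + 3.74×1021 + 4.34×ρ + (z_c − 5.16 − 8.08)×3386
The z_c×3386 term appears on both sides and cancels. Collect the known terms of each column as K = Σ(ρt)_known − 3386 × (depth of known layers): K_A = 104201.5 − 3386×39.1 = −28191.1; K_B = 3818.54 − 3386×(5.16 + 8.08) = −41012.1.
Balance: K_A = K_B + 4.34×ρ, so ρ = (K_A − K_B)/4.34 = 12821/4.34 = 2950 kg/m³.

2950 kg/m³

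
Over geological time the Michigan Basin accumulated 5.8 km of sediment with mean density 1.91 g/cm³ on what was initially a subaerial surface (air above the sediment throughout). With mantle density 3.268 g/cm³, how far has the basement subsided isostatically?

Subaerial load: s = t ρ_sed / ρ_m = 5.8 km × 1.91/3.268 = 3.39 km.

3.39 km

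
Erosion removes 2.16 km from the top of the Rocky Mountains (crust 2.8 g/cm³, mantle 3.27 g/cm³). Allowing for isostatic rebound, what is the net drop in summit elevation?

0.31 km

Rebound u = e ρ_c/ρ_m = 2.16 km × 2.8/3.27 = 1.85 km.
Net surface drop = e − u = 2.16 km − 1.85 km = e (ρ_m − ρ_c)/ρ_m = 0.31 km.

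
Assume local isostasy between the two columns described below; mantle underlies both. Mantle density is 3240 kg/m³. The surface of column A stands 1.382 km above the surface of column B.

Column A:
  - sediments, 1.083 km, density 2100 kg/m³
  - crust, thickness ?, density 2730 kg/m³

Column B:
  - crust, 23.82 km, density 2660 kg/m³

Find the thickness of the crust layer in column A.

Take the compensation level at the base of the deeper column (depth z_c below the surface of column A) and equate Σ ρ_i t_i down to z_c; mantle fills any gap and the z_c terms cancel.
Column A: 1.083×2100 + x×2730 + (z_c − 1.083 − x)×3240
Column B: 1.382×0 + 23.82×2660 + (z_c − 1.382 − 23.82)×3240
The z_c×3240 term appears on both sides and cancels. Collect the known terms of each column as K = Σ(ρt)_known − 3240 × (depth of known layers): K_A = 2274.3 − 3240×1.083 = −1234.62; K_B = 63361.2 − 3240×(1.382 + 23.82) = −18293.28.
Balance: K_A − x×(3240 − 2730) = K_B, so x = (K_A − K_B)/(3240 − 2730) = 17058.7/510 = 33.4 km.

33.4 km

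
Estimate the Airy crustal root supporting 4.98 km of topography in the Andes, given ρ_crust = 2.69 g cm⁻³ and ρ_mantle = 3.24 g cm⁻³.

24.4 km

By Archimedes' principle applied to the lithosphere: the weight of the topography is balanced by the buoyancy of the root, ρ_c h = (ρ_m − ρ_c) r.
r = h · ρ_c / (ρ_m − ρ_c) = 4.98 km × 2.69 / (3.24 − 2.69) = 24.4 km.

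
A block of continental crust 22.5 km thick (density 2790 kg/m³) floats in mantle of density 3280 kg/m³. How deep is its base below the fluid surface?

Draft d = t ρ_obj/ρ_fluid = 22.5 km × 2790/3280 = 19.1 km.

19.1 km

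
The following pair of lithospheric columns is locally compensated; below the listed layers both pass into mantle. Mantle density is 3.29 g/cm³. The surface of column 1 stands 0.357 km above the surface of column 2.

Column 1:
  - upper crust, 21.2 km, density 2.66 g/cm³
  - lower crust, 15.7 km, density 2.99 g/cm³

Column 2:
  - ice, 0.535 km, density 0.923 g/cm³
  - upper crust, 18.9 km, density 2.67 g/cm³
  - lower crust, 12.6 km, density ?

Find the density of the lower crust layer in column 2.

Take the compensation level at the base of the deeper column (depth z_c below the surface of column 1) and equate Σ ρ_i t_i down to z_c; mantle fills any gap and the z_c terms cancel.
Column 1: 21.2×2.66 + 15.7×2.99 + (z_c − 36.9)×3.29
Column 2: 0.357×0 + 0.535×0.923 + 18.9×2.67 + 12.6×ρ + (z_c − 0.357 − 32.035)×3.29
The z_c×3.29 term appears on both sides and cancels. Collect the known terms of each column as K = Σ(ρt)_known − 3.29 × (depth of known layers): K_1 = 103.335 − 3.29×36.9 = −18.066; K_2 = 50.956805 − 3.29×(0.357 + 32.035) = −55.612875.
Balance: K_1 = K_2 + 12.6×ρ, so ρ = (K_1 − K_2)/12.6 = 37.5469/12.6 = 2.98 g/cm³.

2.98 g/cm³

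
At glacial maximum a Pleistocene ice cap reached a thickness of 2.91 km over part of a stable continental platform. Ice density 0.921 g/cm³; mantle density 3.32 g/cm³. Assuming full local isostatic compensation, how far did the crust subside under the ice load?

0.807 km

Equating mass per unit area of the two columns: the ice load ρ_ice t is balanced by mantle displaced below, ρ_m s.
s = t ρ_ice / ρ_m = 2.91 km × 0.921/3.32 = 0.807 km.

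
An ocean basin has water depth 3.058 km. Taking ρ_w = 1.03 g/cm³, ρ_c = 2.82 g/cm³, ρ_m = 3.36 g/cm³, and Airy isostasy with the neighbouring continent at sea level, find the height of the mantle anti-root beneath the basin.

10.1 km

For local isostatic compensation: replacing crust with seawater at the top is compensated by replacing crust with mantle at the base: d (ρ_c − ρ_w) = a (ρ_m − ρ_c).
a = d (ρ_c − ρ_w)/(ρ_m − ρ_c) = 3.058 km × 1.79/0.54 = 10.1 km.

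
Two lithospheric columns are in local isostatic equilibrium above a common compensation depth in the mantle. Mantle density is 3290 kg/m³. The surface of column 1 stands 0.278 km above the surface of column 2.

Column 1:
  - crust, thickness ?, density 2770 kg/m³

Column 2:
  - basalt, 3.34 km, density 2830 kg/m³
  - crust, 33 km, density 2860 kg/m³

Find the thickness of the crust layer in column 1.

32 km

Take the compensation level at the base of the deeper column (depth z_c below the surface of column 1) and equate Σ ρ_i t_i down to z_c; mantle fills any gap and the z_c terms cancel.
Column 1: x×2770 + (z_c − 0 − x)×3290
Column 2: 0.278×0 + 3.34×2830 + 33×2860 + (z_c − 0.278 − 36.34)×3290
The z_c×3290 term appears on both sides and cancels. Collect the known terms of each column as K = Σ(ρt)_known − 3290 × (depth of known layers): K_1 = 0 − 3290×0 = 0; K_2 = 103832.2 − 3290×(0.278 + 36.34) = −16641.02.
Balance: K_1 − x×(3290 − 2770) = K_2, so x = (K_1 − K_2)/(3290 − 2770) = 16641/520 = 32 km.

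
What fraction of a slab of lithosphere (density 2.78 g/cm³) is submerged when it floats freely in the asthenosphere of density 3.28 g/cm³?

Submerged fraction = ρ_obj/ρ_fluid = 2.78/3.28 = 84.8%.

84.8%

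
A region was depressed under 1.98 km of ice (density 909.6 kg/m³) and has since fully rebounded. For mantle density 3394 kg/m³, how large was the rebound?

Removing the load lets mantle flow back in; uplift u satisfies ρ_ice t = ρ_m u.
u = t ρ_ice/ρ_m = 1.98 km × 909.6/3394 = 0.531 km.

0.531 km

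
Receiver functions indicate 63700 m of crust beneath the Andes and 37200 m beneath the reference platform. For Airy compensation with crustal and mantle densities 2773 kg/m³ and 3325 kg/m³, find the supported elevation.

4400 m

Excess crust Δ = 63700 m − 37200 m = 26500 m, split between elevation h and root r with h + r = Δ.
Airy balance ρ_c h = (ρ_m − ρ_c) r gives r = h ρ_c/(ρ_m − ρ_c), so h (1 + ρ_c/(ρ_m − ρ_c)) = Δ, i.e. h = Δ (ρ_m − ρ_c)/ρ_m.
h = 26500 m × 552/3325 = 4400 m.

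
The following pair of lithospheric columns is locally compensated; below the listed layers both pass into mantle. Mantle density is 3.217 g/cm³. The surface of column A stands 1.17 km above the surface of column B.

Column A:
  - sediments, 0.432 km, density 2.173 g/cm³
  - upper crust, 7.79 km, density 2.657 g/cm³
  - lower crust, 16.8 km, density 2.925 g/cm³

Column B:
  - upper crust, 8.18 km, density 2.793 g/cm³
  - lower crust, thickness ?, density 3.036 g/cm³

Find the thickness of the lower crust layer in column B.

Take the compensation level at the base of the deeper column (depth z_c below the surface of column A) and equate Σ ρ_i t_i down to z_c; mantle fills any gap and the z_c terms cancel.
Column A: 0.432×2.173 + 7.79×2.657 + 16.8×2.925 + (z_c − 25.022)×3.217
Column B: 1.17×0 + 8.18×2.793 + x×3.036 + (z_c − 1.17 − 8.18 − x)×3.217
The z_c×3.217 term appears on both sides and cancels. Collect the known terms of each column as K = Σ(ρt)_known − 3.217 × (depth of known layers): K_A = 70.776766 − 3.217×25.022 = −9.719008; K_B = 22.84674 − 3.217×(1.17 + 8.18) = −7.23221.
Balance: K_A = K_B − x×(3.217 − 3.036), so x = (K_B − K_A)/(3.217 − 3.036) = 2.4868/0.181 = 13.7 km.

13.7 km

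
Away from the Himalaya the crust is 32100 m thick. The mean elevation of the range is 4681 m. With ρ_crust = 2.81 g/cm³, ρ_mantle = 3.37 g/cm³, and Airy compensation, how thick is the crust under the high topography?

Root depth r = h ρ_c / (ρ_m − ρ_c) = 4681 m × 2.81 / 0.56 = 23490 m.
Total thickness = T + h + r = 32100 m + 4681 m + 23490 m = 60300 m.

60300 m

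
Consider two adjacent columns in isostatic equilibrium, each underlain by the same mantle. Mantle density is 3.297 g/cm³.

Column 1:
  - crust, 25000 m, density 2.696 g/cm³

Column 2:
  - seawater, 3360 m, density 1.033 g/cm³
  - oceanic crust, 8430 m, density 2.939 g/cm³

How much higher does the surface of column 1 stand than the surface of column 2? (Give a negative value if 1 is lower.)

For any compensation level in the mantle, the mantle terms cancel and isostasy reduces to e = (Σt_1 − Σt_2) − (Σ(ρt)_1 − Σ(ρt)_2) / ρ_m.
Σt_1 = 25000 m; Σt_2 = 11790 m; Σ(ρt)_1 = 67400; Σ(ρt)_2 = 28246.65 (in m·g/cm³).
e = (25000 − 11790) − (67400 − 28246.65) / 3.297 = 1330 m.

1330 m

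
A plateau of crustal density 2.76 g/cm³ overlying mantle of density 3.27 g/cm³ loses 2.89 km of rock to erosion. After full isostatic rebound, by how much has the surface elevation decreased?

Rebound u = e ρ_c/ρ_m = 2.89 km × 2.76/3.27 = 2.439 km.
Net surface drop = e − u = 2.89 km − 2.439 km = e (ρ_m − ρ_c)/ρ_m = 0.451 km.

0.451 km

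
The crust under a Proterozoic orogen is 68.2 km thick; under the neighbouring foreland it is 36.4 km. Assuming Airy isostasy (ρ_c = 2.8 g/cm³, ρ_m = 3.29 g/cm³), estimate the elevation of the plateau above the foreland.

Excess crust Δ = 68.2 km − 36.4 km = 31.8 km, split between elevation h and root r with h + r = Δ.
Airy balance ρ_c h = (ρ_m − ρ_c) r gives r = h ρ_c/(ρ_m − ρ_c), so h (1 + ρ_c/(ρ_m − ρ_c)) = Δ, i.e. h = Δ (ρ_m − ρ_c)/ρ_m.
h = 31.8 km × 0.49/3.29 = 4.74 km.

4.74 km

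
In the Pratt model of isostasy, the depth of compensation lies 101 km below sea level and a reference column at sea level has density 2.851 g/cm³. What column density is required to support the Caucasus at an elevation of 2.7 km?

Pratt balance: ρ_ref D = ρ (D + h).
ρ = ρ_ref D/(D + h) = 2.851 × 101 km/(101 km + 2.7 km) = 2.78 g/cm³.

2.78 g/cm³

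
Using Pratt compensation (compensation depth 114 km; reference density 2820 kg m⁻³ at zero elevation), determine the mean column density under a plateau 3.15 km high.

Pratt balance: ρ_ref D = ρ (D + h).
ρ = ρ_ref D/(D + h) = 2820 × 114 km/(114 km + 3.15 km) = 2740 kg m⁻³.

2740 kg m⁻³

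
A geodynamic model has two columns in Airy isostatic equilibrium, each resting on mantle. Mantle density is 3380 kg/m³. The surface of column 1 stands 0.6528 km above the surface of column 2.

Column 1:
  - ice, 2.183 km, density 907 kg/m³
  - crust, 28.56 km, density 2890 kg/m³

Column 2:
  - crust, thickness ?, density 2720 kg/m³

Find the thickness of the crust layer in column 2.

Take the compensation level at the base of the deeper column (depth z_c below the surface of column 1) and equate Σ ρ_i t_i down to z_c; mantle fills any gap and the z_c terms cancel.
Column 1: 2.183×907 + 28.56×2890 + (z_c − 30.743)×3380
Column 2: 0.6528×0 + x×2720 + (z_c − 0.6528 − 0 − x)×3380
The z_c×3380 term appears on both sides and cancels. Collect the known terms of each column as K = Σ(ρt)_known − 3380 × (depth of known layers): K_1 = 84518.381 − 3380×30.743 = −19392.959; K_2 = 0 − 3380×(0.6528 + 0) = −2206.464.
Balance: K_1 = K_2 − x×(3380 − 2720), so x = (K_2 − K_1)/(3380 − 2720) = 17186.5/660 = 26 km.

26 km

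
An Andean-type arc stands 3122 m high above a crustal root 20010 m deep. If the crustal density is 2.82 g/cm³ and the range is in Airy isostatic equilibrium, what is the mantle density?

Airy balance: ρ_c h = (ρ_m − ρ_c) r → ρ_m = ρ_c (1 + h/r).
ρ_m = 2.82 × (1 + 3122 m/20010 m) = 3.26 g/cm³.

3.26 g/cm³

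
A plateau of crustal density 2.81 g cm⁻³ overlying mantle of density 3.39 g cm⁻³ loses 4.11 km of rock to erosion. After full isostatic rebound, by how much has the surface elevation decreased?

0.703 km

Rebound u = e ρ_c/ρ_m = 4.11 km × 2.81/3.39 = 3.407 km.
Net surface drop = e − u = 4.11 km − 3.407 km = e (ρ_m − ρ_c)/ρ_m = 0.703 km.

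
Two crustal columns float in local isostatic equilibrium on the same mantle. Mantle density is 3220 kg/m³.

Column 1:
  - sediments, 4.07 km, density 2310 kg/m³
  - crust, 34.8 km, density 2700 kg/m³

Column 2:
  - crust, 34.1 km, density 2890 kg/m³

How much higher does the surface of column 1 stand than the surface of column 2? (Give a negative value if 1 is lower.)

3.28 km

For any compensation level in the mantle, the mantle terms cancel and isostasy reduces to e = (Σt_1 − Σt_2) − (Σ(ρt)_1 − Σ(ρt)_2) / ρ_m.
Σt_1 = 38.87 km; Σt_2 = 34.1 km; Σ(ρt)_1 = 103361.7; Σ(ρt)_2 = 98549 (in km·kg/m³).
e = (38.87 − 34.1) − (103361.7 − 98549) / 3220 = 3.28 km.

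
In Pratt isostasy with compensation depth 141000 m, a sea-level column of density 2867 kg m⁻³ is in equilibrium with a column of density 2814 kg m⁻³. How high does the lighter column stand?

ρ_ref D = ρ (D + h) → h = D (ρ_ref − ρ)/ρ.
h = 141000 m × (2867 − 2814)/2814 = 2660 m.

2660 m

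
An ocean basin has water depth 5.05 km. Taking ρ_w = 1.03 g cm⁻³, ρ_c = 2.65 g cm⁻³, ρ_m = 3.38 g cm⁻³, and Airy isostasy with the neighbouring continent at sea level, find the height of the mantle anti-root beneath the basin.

11.2 km

For local isostatic compensation: replacing crust with seawater at the top is compensated by replacing crust with mantle at the base: d (ρ_c − ρ_w) = a (ρ_m − ρ_c).
a = d (ρ_c − ρ_w)/(ρ_m − ρ_c) = 5.05 km × 1.62/0.73 = 11.2 km.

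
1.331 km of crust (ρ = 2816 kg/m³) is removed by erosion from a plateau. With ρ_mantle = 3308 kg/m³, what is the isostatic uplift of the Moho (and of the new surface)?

1.13 km

Unloading: uplift u = e ρ_c/ρ_m = 1.331 km × 2816/3308 = 1.13 km.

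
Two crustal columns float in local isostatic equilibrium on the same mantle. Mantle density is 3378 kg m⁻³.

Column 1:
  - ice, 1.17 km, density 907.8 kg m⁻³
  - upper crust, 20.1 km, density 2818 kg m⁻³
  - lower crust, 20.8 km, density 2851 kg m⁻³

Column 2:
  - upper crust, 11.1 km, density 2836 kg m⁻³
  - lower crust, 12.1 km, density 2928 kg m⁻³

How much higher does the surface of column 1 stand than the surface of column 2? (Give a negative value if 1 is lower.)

4.04 km

For any compensation level in the mantle, the mantle terms cancel and isostasy reduces to e = (Σt_1 − Σt_2) − (Σ(ρt)_1 − Σ(ρt)_2) / ρ_m.
Σt_1 = 42.07 km; Σt_2 = 23.2 km; Σ(ρt)_1 = 117004.726; Σ(ρt)_2 = 66908.4 (in km·kg m⁻³).
e = (42.07 − 23.2) − (117004.726 − 66908.4) / 3378 = 4.04 km.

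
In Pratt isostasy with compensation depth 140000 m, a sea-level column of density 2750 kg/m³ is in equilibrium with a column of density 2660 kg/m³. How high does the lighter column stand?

4740 m

ρ_ref D = ρ (D + h) → h = D (ρ_ref − ρ)/ρ.
h = 140000 m × (2750 − 2660)/2660 = 4740 m.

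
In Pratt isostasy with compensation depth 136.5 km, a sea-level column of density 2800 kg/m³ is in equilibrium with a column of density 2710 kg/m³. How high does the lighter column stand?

ρ_ref D = ρ (D + h) → h = D (ρ_ref − ρ)/ρ.
h = 136.5 km × (2800 − 2710)/2710 = 4.53 km.

4.53 km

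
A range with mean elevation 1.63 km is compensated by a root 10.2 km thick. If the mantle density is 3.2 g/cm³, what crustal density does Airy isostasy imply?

2.76 g/cm³

ρ_c h = (ρ_m − ρ_c) r → ρ_c (h + r) = ρ_m r → ρ_c = ρ_m r / (h + r).
ρ_c = 3.2 × 10.2 km / (1.63 km + 10.2 km) = 2.76 g/cm³.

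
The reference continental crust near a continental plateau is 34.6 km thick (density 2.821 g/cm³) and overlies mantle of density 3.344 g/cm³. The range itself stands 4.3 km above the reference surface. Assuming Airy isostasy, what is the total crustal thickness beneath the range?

62.1 km

Root depth r = h ρ_c / (ρ_m − ρ_c) = 4.3 km × 2.821 / 0.523 = 23.19 km.
Total thickness = T + h + r = 34.6 km + 4.3 km + 23.19 km = 62.1 km.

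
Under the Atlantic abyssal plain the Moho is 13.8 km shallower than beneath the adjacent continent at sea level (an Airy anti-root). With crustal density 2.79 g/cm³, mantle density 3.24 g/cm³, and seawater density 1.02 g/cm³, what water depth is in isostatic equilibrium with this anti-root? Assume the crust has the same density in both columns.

Replacing a thickness d of crust by seawater at the top must be balanced by replacing crust with mantle at the base: d (ρ_c − ρ_w) = a (ρ_m − ρ_c).
d = a (ρ_m − ρ_c)/(ρ_c − ρ_w) = 13.8 km × 0.45/1.77 = 3.51 km.

3.51 km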